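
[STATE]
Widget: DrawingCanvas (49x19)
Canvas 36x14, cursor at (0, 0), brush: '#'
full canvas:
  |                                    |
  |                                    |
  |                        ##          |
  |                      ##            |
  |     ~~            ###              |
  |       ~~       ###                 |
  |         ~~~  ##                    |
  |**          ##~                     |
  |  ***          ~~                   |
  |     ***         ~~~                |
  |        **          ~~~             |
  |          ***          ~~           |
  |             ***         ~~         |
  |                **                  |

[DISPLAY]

+                                                
                                                 
                        ##                       
                      ##                         
     ~~            ###                           
       ~~       ###                              
         ~~~  ##                                 
**          ##~                                  
  ***          ~~                                
     ***         ~~~                             
        **          ~~~                          
          ***          ~~                        
             ***         ~~                      
                **                               
                                                 
                                                 
                                                 
                                                 
                                                 


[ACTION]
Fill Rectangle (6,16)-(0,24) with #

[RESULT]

+               #########                        
                #########                        
                ##########                       
                #########                        
     ~~         #########                        
       ~~       #########                        
         ~~~  ###########                        
**          ##~                                  
  ***          ~~                                
     ***         ~~~                             
        **          ~~~                          
          ***          ~~                        
             ***         ~~                      
                **                               
                                                 
                                                 
                                                 
                                                 
                                                 


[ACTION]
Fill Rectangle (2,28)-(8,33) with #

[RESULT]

+               #########                        
                #########                        
                ##########  ######               
                #########   ######               
     ~~         #########   ######               
       ~~       #########   ######               
         ~~~  ###########   ######               
**          ##~             ######               
  ***          ~~           ######               
     ***         ~~~                             
        **          ~~~                          
          ***          ~~                        
             ***         ~~                      
                **                               
                                                 
                                                 
                                                 
                                                 
                                                 


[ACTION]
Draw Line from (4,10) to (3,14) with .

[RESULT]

+               #########                        
                #########                        
                ##########  ######               
             .. #########   ######               
     ~~   ...   #########   ######               
       ~~       #########   ######               
         ~~~  ###########   ######               
**          ##~             ######               
  ***          ~~           ######               
     ***         ~~~                             
        **          ~~~                          
          ***          ~~                        
             ***         ~~                      
                **                               
                                                 
                                                 
                                                 
                                                 
                                                 


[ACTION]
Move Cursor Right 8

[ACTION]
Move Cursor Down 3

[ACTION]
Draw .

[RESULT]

                #########                        
                #########                        
                ##########  ######               
        .    .. #########   ######               
     ~~   ...   #########   ######               
       ~~       #########   ######               
         ~~~  ###########   ######               
**          ##~             ######               
  ***          ~~           ######               
     ***         ~~~                             
        **          ~~~                          
          ***          ~~                        
             ***         ~~                      
                **                               
                                                 
                                                 
                                                 
                                                 
                                                 


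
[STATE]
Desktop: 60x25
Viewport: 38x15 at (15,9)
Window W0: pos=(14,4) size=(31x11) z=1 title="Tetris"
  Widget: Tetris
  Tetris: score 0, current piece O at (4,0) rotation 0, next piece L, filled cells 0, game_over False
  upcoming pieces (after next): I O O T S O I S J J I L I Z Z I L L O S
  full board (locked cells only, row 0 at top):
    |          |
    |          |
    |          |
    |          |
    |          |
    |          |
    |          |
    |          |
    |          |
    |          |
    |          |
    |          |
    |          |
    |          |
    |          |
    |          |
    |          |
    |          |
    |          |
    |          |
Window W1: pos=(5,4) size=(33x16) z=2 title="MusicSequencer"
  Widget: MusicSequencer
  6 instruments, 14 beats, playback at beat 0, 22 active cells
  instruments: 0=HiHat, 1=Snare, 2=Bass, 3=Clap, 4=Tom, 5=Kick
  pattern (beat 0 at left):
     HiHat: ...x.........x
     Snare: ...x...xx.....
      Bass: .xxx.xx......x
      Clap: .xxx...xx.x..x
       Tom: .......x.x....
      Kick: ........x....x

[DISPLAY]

█···██·····           ┃      ┃        
█·██······█           ┃      ┃        
█···██·█··█           ┃      ┃        
····█·█····           ┃      ┃        
·····█····█           ┃      ┃        
                      ┃━━━━━━┛        
                      ┃               
                      ┃               
                      ┃               
                      ┃               
━━━━━━━━━━━━━━━━━━━━━━┛               
                                      
                                      
                                      
                                      


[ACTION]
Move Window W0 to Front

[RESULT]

          │▒▒▒               ┃        
          │                  ┃        
          │                  ┃        
          │                  ┃        
          │Score:            ┃        
━━━━━━━━━━━━━━━━━━━━━━━━━━━━━┛        
                      ┃               
                      ┃               
                      ┃               
                      ┃               
━━━━━━━━━━━━━━━━━━━━━━┛               
                                      
                                      
                                      
                                      


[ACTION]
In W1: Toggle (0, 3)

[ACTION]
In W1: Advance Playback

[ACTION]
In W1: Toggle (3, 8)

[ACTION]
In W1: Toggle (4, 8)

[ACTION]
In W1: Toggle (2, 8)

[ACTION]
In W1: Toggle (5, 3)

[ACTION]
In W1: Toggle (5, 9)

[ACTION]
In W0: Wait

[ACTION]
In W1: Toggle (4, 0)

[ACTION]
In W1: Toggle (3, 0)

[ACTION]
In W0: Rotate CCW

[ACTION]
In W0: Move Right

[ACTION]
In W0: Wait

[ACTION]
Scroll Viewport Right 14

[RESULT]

   │▒▒▒               ┃               
   │                  ┃               
   │                  ┃               
   │                  ┃               
   │Score:            ┃               
━━━━━━━━━━━━━━━━━━━━━━┛               
               ┃                      
               ┃                      
               ┃                      
               ┃                      
━━━━━━━━━━━━━━━┛                      
                                      
                                      
                                      
                                      


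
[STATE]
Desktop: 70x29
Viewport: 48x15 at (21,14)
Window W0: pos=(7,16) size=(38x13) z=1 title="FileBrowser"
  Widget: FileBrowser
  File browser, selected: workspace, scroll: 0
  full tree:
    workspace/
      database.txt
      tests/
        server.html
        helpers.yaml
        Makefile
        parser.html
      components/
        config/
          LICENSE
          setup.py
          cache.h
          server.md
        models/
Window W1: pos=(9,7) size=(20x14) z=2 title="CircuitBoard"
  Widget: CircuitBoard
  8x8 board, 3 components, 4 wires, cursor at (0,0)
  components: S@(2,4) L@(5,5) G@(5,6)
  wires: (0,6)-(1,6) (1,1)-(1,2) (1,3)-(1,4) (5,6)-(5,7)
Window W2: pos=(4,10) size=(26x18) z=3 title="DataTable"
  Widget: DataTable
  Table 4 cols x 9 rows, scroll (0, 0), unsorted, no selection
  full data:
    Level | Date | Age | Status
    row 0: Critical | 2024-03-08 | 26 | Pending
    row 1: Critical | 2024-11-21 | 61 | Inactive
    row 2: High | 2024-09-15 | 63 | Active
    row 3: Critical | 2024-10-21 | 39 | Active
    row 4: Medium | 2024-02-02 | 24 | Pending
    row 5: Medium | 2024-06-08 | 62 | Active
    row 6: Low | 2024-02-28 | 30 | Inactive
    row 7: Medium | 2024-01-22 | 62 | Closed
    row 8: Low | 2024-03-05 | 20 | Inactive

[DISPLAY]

───┼───┼┃                                       
-08│26 │┃                                       
-21│61 │┃━━━━━━━━━━━━━━┓                        
-15│63 │┃              ┃                        
-21│39 │┃──────────────┨                        
-02│24 │┃              ┃                        
-08│62 │┃              ┃                        
-28│30 │┃              ┃                        
-22│62 │┃              ┃                        
-05│20 │┃              ┃                        
        ┃              ┃                        
        ┃              ┃                        
        ┃              ┃                        
━━━━━━━━┛              ┃                        
━━━━━━━━━━━━━━━━━━━━━━━┛                        


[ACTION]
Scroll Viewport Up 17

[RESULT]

                                                
                                                
                                                
                                                
                                                
                                                
                                                
━━━━━━━┓                                        
rd     ┃                                        
───────┨                                        
━━━━━━━━┓                                       
        ┃                                       
────────┨                                       
   │Age│┃                                       
───┼───┼┃                                       


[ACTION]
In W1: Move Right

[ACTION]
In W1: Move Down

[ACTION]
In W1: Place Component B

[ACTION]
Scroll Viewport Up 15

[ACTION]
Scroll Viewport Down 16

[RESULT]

───┼───┼┃                                       
-08│26 │┃                                       
-21│61 │┃━━━━━━━━━━━━━━┓                        
-15│63 │┃              ┃                        
-21│39 │┃──────────────┨                        
-02│24 │┃              ┃                        
-08│62 │┃              ┃                        
-28│30 │┃              ┃                        
-22│62 │┃              ┃                        
-05│20 │┃              ┃                        
        ┃              ┃                        
        ┃              ┃                        
        ┃              ┃                        
━━━━━━━━┛              ┃                        
━━━━━━━━━━━━━━━━━━━━━━━┛                        


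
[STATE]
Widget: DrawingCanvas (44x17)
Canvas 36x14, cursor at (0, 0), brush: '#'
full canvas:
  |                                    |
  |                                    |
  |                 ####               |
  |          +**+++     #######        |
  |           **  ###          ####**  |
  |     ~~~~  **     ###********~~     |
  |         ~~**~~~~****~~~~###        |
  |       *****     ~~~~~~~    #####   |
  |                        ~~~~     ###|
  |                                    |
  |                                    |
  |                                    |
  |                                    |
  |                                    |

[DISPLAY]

+                                           
                                            
                 ####                       
          +**+++     #######                
           **  ###          ####**          
     ~~~~  **     ###********~~             
         ~~**~~~~****~~~~###                
       *****     ~~~~~~~    #####           
                        ~~~~     ###        
                                            
                                            
                                            
                                            
                                            
                                            
                                            
                                            


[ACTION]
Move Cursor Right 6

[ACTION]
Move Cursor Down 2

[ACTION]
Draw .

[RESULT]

                                            
                                            
      .          ####                       
          +**+++     #######                
           **  ###          ####**          
     ~~~~  **     ###********~~             
         ~~**~~~~****~~~~###                
       *****     ~~~~~~~    #####           
                        ~~~~     ###        
                                            
                                            
                                            
                                            
                                            
                                            
                                            
                                            


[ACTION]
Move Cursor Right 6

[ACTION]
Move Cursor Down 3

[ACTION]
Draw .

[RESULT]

                                            
                                            
      .          ####                       
          +**+++     #######                
           **  ###          ####**          
     ~~~~  *.     ###********~~             
         ~~**~~~~****~~~~###                
       *****     ~~~~~~~    #####           
                        ~~~~     ###        
                                            
                                            
                                            
                                            
                                            
                                            
                                            
                                            


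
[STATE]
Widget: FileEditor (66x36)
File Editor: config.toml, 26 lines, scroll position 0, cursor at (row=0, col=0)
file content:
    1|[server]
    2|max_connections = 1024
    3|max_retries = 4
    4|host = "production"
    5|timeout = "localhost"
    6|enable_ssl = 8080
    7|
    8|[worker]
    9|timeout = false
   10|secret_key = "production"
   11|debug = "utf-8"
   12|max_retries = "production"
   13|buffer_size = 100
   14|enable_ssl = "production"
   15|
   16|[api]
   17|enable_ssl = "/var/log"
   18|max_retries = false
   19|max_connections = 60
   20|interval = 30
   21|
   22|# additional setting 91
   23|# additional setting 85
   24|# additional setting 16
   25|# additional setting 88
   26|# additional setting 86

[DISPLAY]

█server]                                                         ▲
max_connections = 1024                                           █
max_retries = 4                                                  ░
host = "production"                                              ░
timeout = "localhost"                                            ░
enable_ssl = 8080                                                ░
                                                                 ░
[worker]                                                         ░
timeout = false                                                  ░
secret_key = "production"                                        ░
debug = "utf-8"                                                  ░
max_retries = "production"                                       ░
buffer_size = 100                                                ░
enable_ssl = "production"                                        ░
                                                                 ░
[api]                                                            ░
enable_ssl = "/var/log"                                          ░
max_retries = false                                              ░
max_connections = 60                                             ░
interval = 30                                                    ░
                                                                 ░
# additional setting 91                                          ░
# additional setting 85                                          ░
# additional setting 16                                          ░
# additional setting 88                                          ░
# additional setting 86                                          ░
                                                                 ░
                                                                 ░
                                                                 ░
                                                                 ░
                                                                 ░
                                                                 ░
                                                                 ░
                                                                 ░
                                                                 ░
                                                                 ▼


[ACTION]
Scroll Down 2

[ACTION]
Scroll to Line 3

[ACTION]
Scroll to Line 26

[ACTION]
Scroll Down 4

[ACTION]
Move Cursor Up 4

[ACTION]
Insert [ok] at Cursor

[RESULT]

ok█server]                                                       ▲
max_connections = 1024                                           █
max_retries = 4                                                  ░
host = "production"                                              ░
timeout = "localhost"                                            ░
enable_ssl = 8080                                                ░
                                                                 ░
[worker]                                                         ░
timeout = false                                                  ░
secret_key = "production"                                        ░
debug = "utf-8"                                                  ░
max_retries = "production"                                       ░
buffer_size = 100                                                ░
enable_ssl = "production"                                        ░
                                                                 ░
[api]                                                            ░
enable_ssl = "/var/log"                                          ░
max_retries = false                                              ░
max_connections = 60                                             ░
interval = 30                                                    ░
                                                                 ░
# additional setting 91                                          ░
# additional setting 85                                          ░
# additional setting 16                                          ░
# additional setting 88                                          ░
# additional setting 86                                          ░
                                                                 ░
                                                                 ░
                                                                 ░
                                                                 ░
                                                                 ░
                                                                 ░
                                                                 ░
                                                                 ░
                                                                 ░
                                                                 ▼


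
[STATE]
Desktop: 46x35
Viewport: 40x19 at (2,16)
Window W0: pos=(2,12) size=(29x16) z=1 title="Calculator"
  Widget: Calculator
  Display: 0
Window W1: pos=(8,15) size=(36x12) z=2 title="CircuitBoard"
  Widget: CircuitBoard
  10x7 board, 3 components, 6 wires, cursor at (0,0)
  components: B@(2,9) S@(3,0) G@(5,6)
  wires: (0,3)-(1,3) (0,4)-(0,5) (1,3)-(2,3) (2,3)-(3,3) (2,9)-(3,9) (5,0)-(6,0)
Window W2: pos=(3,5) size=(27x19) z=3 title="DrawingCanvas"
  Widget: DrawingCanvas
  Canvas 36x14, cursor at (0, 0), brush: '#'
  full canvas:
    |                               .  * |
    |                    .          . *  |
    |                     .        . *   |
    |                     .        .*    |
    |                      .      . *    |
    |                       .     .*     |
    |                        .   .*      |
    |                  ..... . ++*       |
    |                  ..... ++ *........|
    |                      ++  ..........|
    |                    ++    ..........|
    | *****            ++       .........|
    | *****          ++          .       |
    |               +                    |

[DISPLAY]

┃┃                  ..... +┃            
┃┃                      ++ ┃────────────
┃┃                    ++   ┃9           
┃┃ *****            ++     ┃ ─ ·        
┃┃ *****          ++       ┃            
┃┃               +         ┃            
┃┃                         ┃            
┃┗━━━━━━━━━━━━━━━━━━━━━━━━━┛            
┃├───┼┃                │                
┃│ C │┃3   S           ·                
┃└───┴┗━━━━━━━━━━━━━━━━━━━━━━━━━━━━━━━━━
┗━━━━━━━━━━━━━━━━━━━━━━━━━━━┛           
                                        
                                        
                                        
                                        
                                        
                                        
                                        


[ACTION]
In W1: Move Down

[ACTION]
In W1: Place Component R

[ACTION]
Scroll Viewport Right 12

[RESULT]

                ..... +┃             ┃  
                    ++ ┃─────────────┨  
                  ++   ┃9            ┃  
****            ++     ┃ ─ ·         ┃  
****          ++       ┃             ┃  
             +         ┃             ┃  
                       ┃             ┃  
━━━━━━━━━━━━━━━━━━━━━━━┛             ┃  
─┼┃                │                 ┃  
 │┃3   S           ·                 ┃  
─┴┗━━━━━━━━━━━━━━━━━━━━━━━━━━━━━━━━━━┛  
━━━━━━━━━━━━━━━━━━━━━━━━┛               
                                        
                                        
                                        
                                        
                                        
                                        
                                        


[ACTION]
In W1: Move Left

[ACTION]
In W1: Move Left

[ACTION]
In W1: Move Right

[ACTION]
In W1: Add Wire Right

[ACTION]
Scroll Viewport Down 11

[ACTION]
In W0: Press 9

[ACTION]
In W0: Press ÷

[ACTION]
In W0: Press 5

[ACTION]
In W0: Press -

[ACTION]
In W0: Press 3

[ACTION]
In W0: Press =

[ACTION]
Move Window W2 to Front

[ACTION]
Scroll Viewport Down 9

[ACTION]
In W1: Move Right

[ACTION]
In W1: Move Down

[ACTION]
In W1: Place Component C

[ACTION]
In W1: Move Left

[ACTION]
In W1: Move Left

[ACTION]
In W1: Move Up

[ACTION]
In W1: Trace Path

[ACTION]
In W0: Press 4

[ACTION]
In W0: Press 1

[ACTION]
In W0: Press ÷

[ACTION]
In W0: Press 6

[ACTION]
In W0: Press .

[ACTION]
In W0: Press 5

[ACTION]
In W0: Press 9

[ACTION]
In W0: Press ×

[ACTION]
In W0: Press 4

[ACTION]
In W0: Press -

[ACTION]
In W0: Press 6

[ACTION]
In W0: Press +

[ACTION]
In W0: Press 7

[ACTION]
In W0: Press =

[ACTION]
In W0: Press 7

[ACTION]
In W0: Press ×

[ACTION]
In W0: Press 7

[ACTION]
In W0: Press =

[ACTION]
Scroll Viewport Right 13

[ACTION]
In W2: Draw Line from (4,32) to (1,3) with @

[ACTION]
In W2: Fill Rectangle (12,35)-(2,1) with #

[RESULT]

#######################┃             ┃  
#######################┃─────────────┨  
#######################┃9            ┃  
#######################┃ ─ ·         ┃  
#######################┃             ┃  
             +         ┃             ┃  
                       ┃             ┃  
━━━━━━━━━━━━━━━━━━━━━━━┛             ┃  
─┼┃                │                 ┃  
 │┃3   S           ·                 ┃  
─┴┗━━━━━━━━━━━━━━━━━━━━━━━━━━━━━━━━━━┛  
━━━━━━━━━━━━━━━━━━━━━━━━┛               
                                        
                                        
                                        
                                        
                                        
                                        
                                        


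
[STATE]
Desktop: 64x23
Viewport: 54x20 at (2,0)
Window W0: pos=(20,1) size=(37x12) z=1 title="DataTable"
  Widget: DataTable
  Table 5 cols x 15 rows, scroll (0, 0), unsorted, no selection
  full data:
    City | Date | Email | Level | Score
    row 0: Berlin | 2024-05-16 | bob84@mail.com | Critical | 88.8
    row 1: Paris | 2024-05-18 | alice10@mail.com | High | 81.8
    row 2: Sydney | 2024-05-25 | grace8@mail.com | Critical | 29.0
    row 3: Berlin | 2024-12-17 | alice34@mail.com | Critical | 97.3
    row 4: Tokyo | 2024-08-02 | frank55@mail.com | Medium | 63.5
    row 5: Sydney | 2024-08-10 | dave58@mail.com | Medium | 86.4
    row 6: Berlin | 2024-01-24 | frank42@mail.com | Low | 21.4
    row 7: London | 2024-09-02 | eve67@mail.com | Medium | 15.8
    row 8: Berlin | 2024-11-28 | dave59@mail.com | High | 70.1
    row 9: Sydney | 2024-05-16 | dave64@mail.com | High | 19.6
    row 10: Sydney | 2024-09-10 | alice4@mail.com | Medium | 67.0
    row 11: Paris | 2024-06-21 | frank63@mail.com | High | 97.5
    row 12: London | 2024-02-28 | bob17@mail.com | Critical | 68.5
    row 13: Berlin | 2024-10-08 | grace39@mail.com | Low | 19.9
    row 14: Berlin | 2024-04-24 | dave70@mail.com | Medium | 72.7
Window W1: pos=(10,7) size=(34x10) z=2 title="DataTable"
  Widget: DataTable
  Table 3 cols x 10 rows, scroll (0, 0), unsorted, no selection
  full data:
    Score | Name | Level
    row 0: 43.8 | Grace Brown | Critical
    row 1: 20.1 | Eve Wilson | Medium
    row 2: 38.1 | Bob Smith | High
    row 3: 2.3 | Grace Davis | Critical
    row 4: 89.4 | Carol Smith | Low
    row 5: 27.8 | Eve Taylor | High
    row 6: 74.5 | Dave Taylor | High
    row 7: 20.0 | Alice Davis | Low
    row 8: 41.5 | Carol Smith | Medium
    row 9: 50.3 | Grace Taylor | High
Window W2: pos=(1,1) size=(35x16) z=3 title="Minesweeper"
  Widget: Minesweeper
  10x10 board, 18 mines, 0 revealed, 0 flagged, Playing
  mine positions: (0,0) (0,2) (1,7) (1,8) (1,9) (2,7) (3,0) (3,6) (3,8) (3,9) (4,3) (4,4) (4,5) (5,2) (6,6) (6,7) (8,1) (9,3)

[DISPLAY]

                                                      
━━━━━━━━━━━━━━━━━━━━━━━━━━━━━━━━━┓━━━━━━━━━━━━━━━━━━━━
 Minesweeper                     ┃                    
─────────────────────────────────┨────────────────────
■■■■■■■■■■                       ┃  │Email           │
■■■■■■■■■■                       ┃──┼────────────────┼
■■■■■■■■■■                       ┃16│bob84@mail.com  │
■■■■■■■■■■                       ┃━━━━━━━┓10@mail.com│
■■■■■■■■■■                       ┃       ┃8@mail.com │
■■■■■■■■■■                       ┃───────┨34@mail.com│
■■■■■■■■■■                       ┃       ┃55@mail.com│
■■■■■■■■■■                       ┃──     ┃8@mail.com │
■■■■■■■■■■                       ┃al     ┃━━━━━━━━━━━━
■■■■■■■■■■                       ┃       ┃            
                                 ┃       ┃            
                                 ┃al     ┃            
━━━━━━━━━━━━━━━━━━━━━━━━━━━━━━━━━┛━━━━━━━┛            
                                                      
                                                      
                                                      


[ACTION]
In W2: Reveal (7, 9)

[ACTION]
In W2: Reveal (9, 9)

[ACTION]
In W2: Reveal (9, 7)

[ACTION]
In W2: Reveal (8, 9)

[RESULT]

                                                      
━━━━━━━━━━━━━━━━━━━━━━━━━━━━━━━━━┓━━━━━━━━━━━━━━━━━━━━
 Minesweeper                     ┃                    
─────────────────────────────────┨────────────────────
■■■■■■■■■■                       ┃  │Email           │
■■■■■■■■■■                       ┃──┼────────────────┼
■■■■■■■■■■                       ┃16│bob84@mail.com  │
■■■■■■■■■■                       ┃━━━━━━━┓10@mail.com│
■■■■■■■■22                       ┃       ┃8@mail.com │
■■■333■■1                        ┃───────┨34@mail.com│
■■11 1■■1                        ┃       ┃55@mail.com│
■■1  1221                        ┃──     ┃8@mail.com │
■■211                            ┃al     ┃━━━━━━━━━━━━
■■■■1                            ┃       ┃            
                                 ┃       ┃            
                                 ┃al     ┃            
━━━━━━━━━━━━━━━━━━━━━━━━━━━━━━━━━┛━━━━━━━┛            
                                                      
                                                      
                                                      


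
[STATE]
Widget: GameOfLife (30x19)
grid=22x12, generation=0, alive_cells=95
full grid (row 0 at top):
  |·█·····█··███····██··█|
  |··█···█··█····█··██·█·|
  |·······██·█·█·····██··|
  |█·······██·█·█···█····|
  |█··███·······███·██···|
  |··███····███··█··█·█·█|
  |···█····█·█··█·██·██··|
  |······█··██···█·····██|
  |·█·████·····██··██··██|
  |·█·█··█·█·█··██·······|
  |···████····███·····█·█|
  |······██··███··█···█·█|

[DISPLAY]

Gen: 0                        
·█·····█··███····██··█        
··█···█··█····█··██·█·        
·······██·█·█·····██··        
█·······██·█·█···█····        
█··███·······███·██···        
··███····███··█··█·█·█        
···█····█·█··█·██·██··        
······█··██···█·····██        
·█·████·····██··██··██        
·█·█··█·█·█··██·······        
···████····███·····█·█        
······██··███··█···█·█        
                              
                              
                              
                              
                              
                              


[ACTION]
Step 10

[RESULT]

Gen: 10                       
·········█···████·····        
·····█···█···█·██·····        
··█·██··█···········██        
·██·█·····███·······██        
··█·······█████······█        
·············█········        
····················█·        
██········███·███·····        
██········█·█·███·····        
██········█··█·█······        
···········█··········        
······················        
                              
                              
                              
                              
                              
                              


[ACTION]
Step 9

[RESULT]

Gen: 19                       
······················        
······················        
············███·······        
····███···············        
····███···············        
···········███········        
·········█████········        
·········█············        
············█·········        
··········█···········        
··············█·······        
············███·······        
                              
                              
                              
                              
                              
                              


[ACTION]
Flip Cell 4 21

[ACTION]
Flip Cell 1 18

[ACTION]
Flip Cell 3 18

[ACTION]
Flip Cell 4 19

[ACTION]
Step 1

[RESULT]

Gen: 20                       
······················        
·············█········        
·····█·······█········        
····█·█······█········        
····█·█·····█·········        
·····█·······█········        
·········█···█········        
·········█···█········        
······················        
······················        
··············█·······        
·············██·······        
                              
                              
                              
                              
                              
                              


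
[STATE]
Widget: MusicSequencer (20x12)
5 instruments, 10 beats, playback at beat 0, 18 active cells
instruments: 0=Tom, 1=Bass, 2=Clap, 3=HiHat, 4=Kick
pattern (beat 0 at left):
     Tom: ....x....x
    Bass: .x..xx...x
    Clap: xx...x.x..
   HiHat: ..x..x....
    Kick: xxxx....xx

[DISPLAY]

      ▼123456789    
   Tom····█····█    
  Bass·█··██···█    
  Clap██···█·█··    
 HiHat··█··█····    
  Kick████····██    
                    
                    
                    
                    
                    
                    


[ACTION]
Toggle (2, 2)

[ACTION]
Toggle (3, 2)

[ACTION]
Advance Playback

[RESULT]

      0▼23456789    
   Tom····█····█    
  Bass·█··██···█    
  Clap███··█·█··    
 HiHat·····█····    
  Kick████····██    
                    
                    
                    
                    
                    
                    


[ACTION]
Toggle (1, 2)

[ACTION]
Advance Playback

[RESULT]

      01▼3456789    
   Tom····█····█    
  Bass·██·██···█    
  Clap███··█·█··    
 HiHat·····█····    
  Kick████····██    
                    
                    
                    
                    
                    
                    


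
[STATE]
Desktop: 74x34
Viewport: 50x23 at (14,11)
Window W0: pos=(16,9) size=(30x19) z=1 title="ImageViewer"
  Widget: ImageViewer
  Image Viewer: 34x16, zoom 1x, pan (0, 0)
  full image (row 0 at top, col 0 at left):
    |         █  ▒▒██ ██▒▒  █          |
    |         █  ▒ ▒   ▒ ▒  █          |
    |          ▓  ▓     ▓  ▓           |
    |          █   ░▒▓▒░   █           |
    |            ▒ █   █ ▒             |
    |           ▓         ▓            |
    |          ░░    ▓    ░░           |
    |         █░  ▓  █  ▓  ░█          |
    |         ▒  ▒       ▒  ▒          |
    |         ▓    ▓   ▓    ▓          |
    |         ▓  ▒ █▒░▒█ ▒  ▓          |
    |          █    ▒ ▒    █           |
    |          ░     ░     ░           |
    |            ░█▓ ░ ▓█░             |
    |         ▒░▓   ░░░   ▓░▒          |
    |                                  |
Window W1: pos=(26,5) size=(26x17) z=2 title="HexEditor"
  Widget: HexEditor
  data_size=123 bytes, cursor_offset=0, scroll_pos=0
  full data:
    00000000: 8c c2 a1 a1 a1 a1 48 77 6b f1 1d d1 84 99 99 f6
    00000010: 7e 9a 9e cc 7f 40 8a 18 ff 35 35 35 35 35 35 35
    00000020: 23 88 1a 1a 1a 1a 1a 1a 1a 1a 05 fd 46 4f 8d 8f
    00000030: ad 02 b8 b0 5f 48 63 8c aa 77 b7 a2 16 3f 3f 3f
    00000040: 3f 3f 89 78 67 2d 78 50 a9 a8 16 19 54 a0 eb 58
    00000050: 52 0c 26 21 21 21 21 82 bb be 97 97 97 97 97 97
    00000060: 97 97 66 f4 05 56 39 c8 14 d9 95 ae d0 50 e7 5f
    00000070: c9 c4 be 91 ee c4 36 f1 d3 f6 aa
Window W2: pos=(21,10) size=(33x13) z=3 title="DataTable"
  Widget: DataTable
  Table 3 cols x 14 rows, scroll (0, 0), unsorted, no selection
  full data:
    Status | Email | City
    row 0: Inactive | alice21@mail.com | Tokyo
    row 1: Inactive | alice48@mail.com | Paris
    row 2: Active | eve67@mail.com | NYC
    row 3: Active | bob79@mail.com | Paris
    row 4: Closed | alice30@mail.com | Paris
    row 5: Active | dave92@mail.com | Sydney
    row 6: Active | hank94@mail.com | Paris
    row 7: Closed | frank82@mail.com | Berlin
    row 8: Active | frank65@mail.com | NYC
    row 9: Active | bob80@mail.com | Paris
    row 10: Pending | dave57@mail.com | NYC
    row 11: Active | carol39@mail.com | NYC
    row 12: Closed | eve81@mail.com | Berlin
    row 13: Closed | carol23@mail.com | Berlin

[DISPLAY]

  ┠────┃ DataTable                     ┃          
  ┃    ┠───────────────────────────────┨          
  ┃    ┃Status  │Email           │City ┃          
  ┃    ┃────────┼────────────────┼─────┃          
  ┃    ┃Inactive│alice21@mail.com│Tokyo┃          
  ┃    ┃Inactive│alice48@mail.com│Paris┃          
  ┃    ┃Active  │eve67@mail.com  │NYC  ┃          
  ┃    ┃Active  │bob79@mail.com  │Paris┃          
  ┃    ┃Closed  │alice30@mail.com│Paris┃          
  ┃    ┃Active  │dave92@mail.com │Sydne┃          
  ┃    ┃Active  │hank94@mail.com │Paris┃          
  ┃    ┗━━━━━━━━━━━━━━━━━━━━━━━━━━━━━━━┛          
  ┃          █    ▒ ▒    █     ┃                  
  ┃          ░     ░     ░     ┃                  
  ┃            ░█▓ ░ ▓█░       ┃                  
  ┃         ▒░▓   ░░░   ▓░▒    ┃                  
  ┗━━━━━━━━━━━━━━━━━━━━━━━━━━━━┛                  
                                                  
                                                  
                                                  
                                                  
                                                  
                                                  


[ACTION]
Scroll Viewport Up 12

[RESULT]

                                                  
                                                  
                                                  
                                                  
                                                  
            ┏━━━━━━━━━━━━━━━━━━━━━━━━┓            
            ┃ HexEditor              ┃            
            ┠────────────────────────┨            
            ┃00000000  8C c2 a1 a1 a1┃            
  ┏━━━━━━━━━┃00000010  7e 9a 9e cc 7f┃            
  ┃ Ima┏━━━━━━━━━━━━━━━━━━━━━━━━━━━━━━━┓          
  ┠────┃ DataTable                     ┃          
  ┃    ┠───────────────────────────────┨          
  ┃    ┃Status  │Email           │City ┃          
  ┃    ┃────────┼────────────────┼─────┃          
  ┃    ┃Inactive│alice21@mail.com│Tokyo┃          
  ┃    ┃Inactive│alice48@mail.com│Paris┃          
  ┃    ┃Active  │eve67@mail.com  │NYC  ┃          
  ┃    ┃Active  │bob79@mail.com  │Paris┃          
  ┃    ┃Closed  │alice30@mail.com│Paris┃          
  ┃    ┃Active  │dave92@mail.com │Sydne┃          
  ┃    ┃Active  │hank94@mail.com │Paris┃          
  ┃    ┗━━━━━━━━━━━━━━━━━━━━━━━━━━━━━━━┛          


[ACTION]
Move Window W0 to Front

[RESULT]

                                                  
                                                  
                                                  
                                                  
                                                  
            ┏━━━━━━━━━━━━━━━━━━━━━━━━┓            
            ┃ HexEditor              ┃            
            ┠────────────────────────┨            
            ┃00000000  8C c2 a1 a1 a1┃            
  ┏━━━━━━━━━━━━━━━━━━━━━━━━━━━━┓cc 7f┃            
  ┃ ImageViewer                ┃━━━━━━━┓          
  ┠────────────────────────────┨       ┃          
  ┃         █  ▒▒██ ██▒▒  █    ┃───────┨          
  ┃         █  ▒ ▒   ▒ ▒  █    ┃ │City ┃          
  ┃          ▓  ▓     ▓  ▓     ┃─┼─────┃          
  ┃          █   ░▒▓▒░   █     ┃m│Tokyo┃          
  ┃            ▒ █   █ ▒       ┃m│Paris┃          
  ┃           ▓         ▓      ┃ │NYC  ┃          
  ┃          ░░    ▓    ░░     ┃ │Paris┃          
  ┃         █░  ▓  █  ▓  ░█    ┃m│Paris┃          
  ┃         ▒  ▒       ▒  ▒    ┃ │Sydne┃          
  ┃         ▓    ▓   ▓    ▓    ┃ │Paris┃          
  ┃         ▓  ▒ █▒░▒█ ▒  ▓    ┃━━━━━━━┛          


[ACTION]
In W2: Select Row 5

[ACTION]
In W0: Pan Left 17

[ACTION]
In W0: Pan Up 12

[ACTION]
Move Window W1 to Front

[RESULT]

                                                  
                                                  
                                                  
                                                  
                                                  
            ┏━━━━━━━━━━━━━━━━━━━━━━━━┓            
            ┃ HexEditor              ┃            
            ┠────────────────────────┨            
            ┃00000000  8C c2 a1 a1 a1┃            
  ┏━━━━━━━━━┃00000010  7e 9a 9e cc 7f┃            
  ┃ ImageVie┃00000020  23 88 1a 1a 1a┃━┓          
  ┠─────────┃00000030  ad 02 b8 b0 5f┃ ┃          
  ┃         ┃00000040  3f 3f 89 78 67┃─┨          
  ┃         ┃00000050  52 0c 26 21 21┃ ┃          
  ┃         ┃00000060  97 97 66 f4 05┃─┃          
  ┃         ┃00000070  c9 c4 be 91 ee┃o┃          
  ┃         ┃                        ┃s┃          
  ┃         ┃                        ┃ ┃          
  ┃         ┃                        ┃s┃          
  ┃         ┃                        ┃s┃          
  ┃         ┃                        ┃e┃          
  ┃         ┗━━━━━━━━━━━━━━━━━━━━━━━━┛s┃          
  ┃         ▓  ▒ █▒░▒█ ▒  ▓    ┃━━━━━━━┛          
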